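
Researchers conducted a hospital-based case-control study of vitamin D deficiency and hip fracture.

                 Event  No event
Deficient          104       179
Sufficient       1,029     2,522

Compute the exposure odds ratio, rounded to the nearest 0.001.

Cells: a = 104, b = 179, c = 1029, d = 2522.
OR = (a·d)/(b·c) = (104 × 2522) / (179 × 1029) = 262288 / 184191 = 1.42400
The odds of hip fracture are about 1.42 times as high in the deficient group.

1.424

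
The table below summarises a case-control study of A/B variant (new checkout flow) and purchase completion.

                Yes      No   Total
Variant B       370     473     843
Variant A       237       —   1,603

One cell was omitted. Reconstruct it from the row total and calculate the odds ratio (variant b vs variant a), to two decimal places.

The missing cell is in the unexposed row: 1603 − 237 = 1366.
So a = 370, b = 473, c = 237, d = 1366.
OR = (a·d)/(b·c) = (370 × 1366) / (473 × 237) = 505420 / 112101 = 4.50861

4.51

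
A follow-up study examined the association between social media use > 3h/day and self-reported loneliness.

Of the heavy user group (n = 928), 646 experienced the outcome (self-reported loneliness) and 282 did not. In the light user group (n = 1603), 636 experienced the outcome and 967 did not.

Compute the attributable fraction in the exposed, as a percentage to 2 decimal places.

From the description: a = 646, b = 282, c = 636, d = 967.
Risk in exposed = 646/928 = 0.69612; risk in unexposed = 636/1603 = 0.39676.
RR = 0.69612/0.39676 = 1.75453
AR% = (RR − 1)/RR × 100 = (1.75453 − 1)/1.75453 × 100 = 43.0047%

43.00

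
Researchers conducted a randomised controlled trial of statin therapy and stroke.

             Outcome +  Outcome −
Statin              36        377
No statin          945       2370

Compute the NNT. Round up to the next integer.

6

Risk in treated group = 36/413 = 0.08717; risk in control = 945/3315 = 0.28507.
Absolute risk reduction = 0.28507 − 0.08717 = 0.19790
NNT = 1 / ARR = 1 / 0.19790 = 5.053 → round up → 6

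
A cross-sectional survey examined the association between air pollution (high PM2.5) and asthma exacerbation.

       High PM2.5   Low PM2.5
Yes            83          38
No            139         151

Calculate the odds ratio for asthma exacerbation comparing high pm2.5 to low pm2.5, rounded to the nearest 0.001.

2.373

Reading the table with exposure as columns: a = 83 (High PM2.5, case), b = 139 (High PM2.5, non-case), c = 38 (Low PM2.5, case), d = 151.
OR = (a·d)/(b·c) = (83 × 151) / (139 × 38) = 12533 / 5282 = 2.37278
The odds of asthma exacerbation are about 2.37 times as high in the high pm2.5 group.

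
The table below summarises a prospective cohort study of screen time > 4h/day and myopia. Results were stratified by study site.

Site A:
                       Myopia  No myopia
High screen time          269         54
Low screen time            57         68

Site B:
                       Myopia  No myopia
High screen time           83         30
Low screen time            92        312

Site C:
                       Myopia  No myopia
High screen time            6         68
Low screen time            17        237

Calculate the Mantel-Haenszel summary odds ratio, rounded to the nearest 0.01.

6.05

OR_MH = Σ(aᵢdᵢ/nᵢ) / Σ(bᵢcᵢ/nᵢ), where nᵢ is the stratum total.
Stratum 1 (Site A): n = 448; a·d/n = 269·68/448 = 40.8304; b·c/n = 54·57/448 = 6.8705
Stratum 2 (Site B): n = 517; a·d/n = 83·312/517 = 50.0890; b·c/n = 30·92/517 = 5.3385
Stratum 3 (Site C): n = 328; a·d/n = 6·237/328 = 4.3354; b·c/n = 68·17/328 = 3.5244
OR_MH = (40.8304 + 50.0890 + 4.3354) / (6.8705 + 5.3385 + 3.5244) = 95.2547 / 15.7334 = 6.05429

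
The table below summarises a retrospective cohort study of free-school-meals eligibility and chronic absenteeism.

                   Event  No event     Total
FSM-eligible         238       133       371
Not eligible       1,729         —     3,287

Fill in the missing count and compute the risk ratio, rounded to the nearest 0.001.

1.220

The missing cell is in the unexposed row: 3287 − 1729 = 1558.
So a = 238, b = 133, c = 1729, d = 1558.
RR = [a/(a+b)] / [c/(c+d)] = (238/371) / (1729/3287) = 0.64151/0.52601 = 1.21957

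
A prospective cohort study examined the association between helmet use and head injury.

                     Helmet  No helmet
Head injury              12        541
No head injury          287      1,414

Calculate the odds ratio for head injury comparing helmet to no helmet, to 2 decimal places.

Reading the table with exposure as columns: a = 12 (Helmet, case), b = 287 (Helmet, non-case), c = 541 (No helmet, case), d = 1414.
OR = (a·d)/(b·c) = (12 × 1414) / (287 × 541) = 16968 / 155267 = 0.10928
Exposure is associated with lower odds of head injury (OR = 0.11 < 1).

0.11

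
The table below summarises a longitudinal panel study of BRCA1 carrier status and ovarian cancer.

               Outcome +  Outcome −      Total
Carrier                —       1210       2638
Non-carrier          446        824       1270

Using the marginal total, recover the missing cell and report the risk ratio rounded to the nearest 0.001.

1.541

The missing cell is in the exposed row: 2638 − 1210 = 1428.
So a = 1428, b = 1210, c = 446, d = 824.
RR = [a/(a+b)] / [c/(c+d)] = (1428/2638) / (446/1270) = 0.54132/0.35118 = 1.54142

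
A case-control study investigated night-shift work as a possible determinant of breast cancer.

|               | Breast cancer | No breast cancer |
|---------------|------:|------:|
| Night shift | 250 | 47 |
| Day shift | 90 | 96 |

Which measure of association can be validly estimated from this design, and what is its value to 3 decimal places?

5.674

Cells: a = 250, b = 47, c = 90, d = 96.
This is a case-control study: participants were sampled on outcome status, so risks in the source population cannot be estimated directly — relative risk is not valid here. The odds ratio is the appropriate measure.
OR = (a·d)/(b·c) = (250 × 96) / (47 × 90) = 24000 / 4230 = 5.67376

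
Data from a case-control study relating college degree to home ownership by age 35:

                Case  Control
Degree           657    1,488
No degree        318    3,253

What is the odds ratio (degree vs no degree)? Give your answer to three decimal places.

4.517

Cells: a = 657, b = 1488, c = 318, d = 3253.
OR = (a·d)/(b·c) = (657 × 3253) / (1488 × 318) = 2137221 / 473184 = 4.51668
The odds of home ownership by age 35 are about 4.52 times as high in the degree group.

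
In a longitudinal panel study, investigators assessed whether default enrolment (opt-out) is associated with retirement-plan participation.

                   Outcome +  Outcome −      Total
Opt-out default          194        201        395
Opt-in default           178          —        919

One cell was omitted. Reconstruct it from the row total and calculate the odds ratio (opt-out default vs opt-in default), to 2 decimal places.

The missing cell is in the unexposed row: 919 − 178 = 741.
So a = 194, b = 201, c = 178, d = 741.
OR = (a·d)/(b·c) = (194 × 741) / (201 × 178) = 143754 / 35778 = 4.01794

4.02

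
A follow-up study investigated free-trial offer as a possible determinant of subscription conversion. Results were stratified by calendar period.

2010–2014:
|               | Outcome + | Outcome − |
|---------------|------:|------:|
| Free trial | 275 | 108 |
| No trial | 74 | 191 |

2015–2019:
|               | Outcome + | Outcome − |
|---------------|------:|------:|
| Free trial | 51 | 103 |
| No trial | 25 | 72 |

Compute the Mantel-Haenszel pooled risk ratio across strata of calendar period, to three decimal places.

RR_MH = Σ(aᵢ·n₀ᵢ/nᵢ) / Σ(cᵢ·n₁ᵢ/nᵢ), with n₁ᵢ = aᵢ+bᵢ (exposed), n₀ᵢ = cᵢ+dᵢ (unexposed), nᵢ = n₁ᵢ+n₀ᵢ.
Stratum 1 (2010–2014): n₁ = 383, n₀ = 265, n = 648; a·n₀/n = 275·265/648 = 112.4614; c·n₁/n = 74·383/648 = 43.7377
Stratum 2 (2015–2019): n₁ = 154, n₀ = 97, n = 251; a·n₀/n = 51·97/251 = 19.7092; c·n₁/n = 25·154/251 = 15.3386
RR_MH = (112.4614 + 19.7092) / (43.7377 + 15.3386) = 132.1706 / 59.0763 = 2.23729

2.237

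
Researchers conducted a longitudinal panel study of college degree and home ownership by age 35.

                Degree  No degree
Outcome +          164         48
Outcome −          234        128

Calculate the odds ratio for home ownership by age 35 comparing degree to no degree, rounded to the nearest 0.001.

Reading the table with exposure as columns: a = 164 (Degree, case), b = 234 (Degree, non-case), c = 48 (No degree, case), d = 128.
OR = (a·d)/(b·c) = (164 × 128) / (234 × 48) = 20992 / 11232 = 1.86895
The odds of home ownership by age 35 are about 1.87 times as high in the degree group.

1.869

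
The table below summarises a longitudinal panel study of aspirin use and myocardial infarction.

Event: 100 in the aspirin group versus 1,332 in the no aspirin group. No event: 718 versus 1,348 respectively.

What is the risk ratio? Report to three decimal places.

From the description: a = 100, b = 718, c = 1332, d = 1348.
Risk in exposed = 100/818 = 0.12225; risk in unexposed = 1332/2680 = 0.49701.
RR = 0.12225 / 0.49701 = 0.24597
The risk is 75% lower among the exposed than among the unexposed.

0.246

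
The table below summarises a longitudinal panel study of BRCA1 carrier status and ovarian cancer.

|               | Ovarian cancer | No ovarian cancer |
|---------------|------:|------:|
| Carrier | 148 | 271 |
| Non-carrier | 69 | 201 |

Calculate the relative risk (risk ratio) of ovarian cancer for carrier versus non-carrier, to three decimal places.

Cells: a = 148, b = 271, c = 69, d = 201.
Risk in exposed = 148/419 = 0.35322; risk in unexposed = 69/270 = 0.25556.
RR = 0.35322 / 0.25556 = 1.38217
The risk among the exposed is 1.38 times that among the unexposed.

1.382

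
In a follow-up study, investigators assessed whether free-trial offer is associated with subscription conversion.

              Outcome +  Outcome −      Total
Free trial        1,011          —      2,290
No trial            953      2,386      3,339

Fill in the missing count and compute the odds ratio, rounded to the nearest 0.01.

1.98

The missing cell is in the exposed row: 2290 − 1011 = 1279.
So a = 1011, b = 1279, c = 953, d = 2386.
OR = (a·d)/(b·c) = (1011 × 2386) / (1279 × 953) = 2412246 / 1218887 = 1.97906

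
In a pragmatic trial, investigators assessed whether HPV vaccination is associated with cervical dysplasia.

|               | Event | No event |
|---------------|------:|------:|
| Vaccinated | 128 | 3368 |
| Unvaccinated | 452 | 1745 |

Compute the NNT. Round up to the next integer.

6

Risk in treated group = 128/3496 = 0.03661; risk in control = 452/2197 = 0.20574.
Absolute risk reduction = 0.20574 − 0.03661 = 0.16912
NNT = 1 / ARR = 1 / 0.16912 = 5.913 → round up → 6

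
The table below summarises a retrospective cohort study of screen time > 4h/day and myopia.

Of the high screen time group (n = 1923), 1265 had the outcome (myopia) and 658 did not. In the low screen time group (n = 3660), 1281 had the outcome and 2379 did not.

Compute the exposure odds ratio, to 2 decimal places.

From the description: a = 1265, b = 658, c = 1281, d = 2379.
OR = (a·d)/(b·c) = (1265 × 2379) / (658 × 1281) = 3009435 / 842898 = 3.57034
The odds of myopia are about 3.57 times as high in the high screen time group.

3.57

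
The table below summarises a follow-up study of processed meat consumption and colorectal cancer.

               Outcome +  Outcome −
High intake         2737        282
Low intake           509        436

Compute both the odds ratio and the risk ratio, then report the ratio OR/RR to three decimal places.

4.939

Cells: a = 2737, b = 282, c = 509, d = 436.
OR = (2737·436)/(282·509) = 1193332/143538 = 8.31370
Risk in exposed = 2737/3019 = 0.90659; risk in unexposed = 509/945 = 0.53862; RR = 1.68316
OR/RR = 8.31370 / 1.68316 = 4.93934
The outcome is not rare, so the OR lies further from 1 than the RR.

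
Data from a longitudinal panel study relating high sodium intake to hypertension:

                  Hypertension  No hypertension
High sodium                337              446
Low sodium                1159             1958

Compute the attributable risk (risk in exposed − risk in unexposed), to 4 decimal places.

Cells: a = 337, b = 446, c = 1159, d = 1958.
Risk in exposed = 337/783 = 0.430396; risk in unexposed = 1159/3117 = 0.371832.
Risk difference = 0.430396 − 0.371832 = 0.058564

0.0586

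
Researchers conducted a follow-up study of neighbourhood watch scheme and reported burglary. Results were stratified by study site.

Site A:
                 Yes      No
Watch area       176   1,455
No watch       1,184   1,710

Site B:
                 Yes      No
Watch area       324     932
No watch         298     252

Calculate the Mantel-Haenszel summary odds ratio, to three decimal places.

OR_MH = Σ(aᵢdᵢ/nᵢ) / Σ(bᵢcᵢ/nᵢ), where nᵢ is the stratum total.
Stratum 1 (Site A): n = 4525; a·d/n = 176·1710/4525 = 66.5105; b·c/n = 1455·1184/4525 = 380.7116
Stratum 2 (Site B): n = 1806; a·d/n = 324·252/1806 = 45.2093; b·c/n = 932·298/1806 = 153.7852
OR_MH = (66.5105 + 45.2093) / (380.7116 + 153.7852) = 111.7198 / 534.4968 = 0.20902

0.209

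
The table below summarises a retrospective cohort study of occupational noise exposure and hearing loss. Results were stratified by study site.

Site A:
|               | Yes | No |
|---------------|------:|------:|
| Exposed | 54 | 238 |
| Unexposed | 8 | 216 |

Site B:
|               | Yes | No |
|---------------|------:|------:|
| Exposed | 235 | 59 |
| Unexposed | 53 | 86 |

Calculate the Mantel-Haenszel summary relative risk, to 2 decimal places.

2.44

RR_MH = Σ(aᵢ·n₀ᵢ/nᵢ) / Σ(cᵢ·n₁ᵢ/nᵢ), with n₁ᵢ = aᵢ+bᵢ (exposed), n₀ᵢ = cᵢ+dᵢ (unexposed), nᵢ = n₁ᵢ+n₀ᵢ.
Stratum 1 (Site A): n₁ = 292, n₀ = 224, n = 516; a·n₀/n = 54·224/516 = 23.4419; c·n₁/n = 8·292/516 = 4.5271
Stratum 2 (Site B): n₁ = 294, n₀ = 139, n = 433; a·n₀/n = 235·139/433 = 75.4388; c·n₁/n = 53·294/433 = 35.9861
RR_MH = (23.4419 + 75.4388) / (4.5271 + 35.9861) = 98.8807 / 40.5133 = 2.44070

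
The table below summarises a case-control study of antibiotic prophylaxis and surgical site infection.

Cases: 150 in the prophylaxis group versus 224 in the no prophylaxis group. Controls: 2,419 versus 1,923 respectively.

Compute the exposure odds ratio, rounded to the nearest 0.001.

From the description: a = 150, b = 2419, c = 224, d = 1923.
OR = (a·d)/(b·c) = (150 × 1923) / (2419 × 224) = 288450 / 541856 = 0.53234
Exposure is associated with lower odds of surgical site infection (OR = 0.53 < 1).

0.532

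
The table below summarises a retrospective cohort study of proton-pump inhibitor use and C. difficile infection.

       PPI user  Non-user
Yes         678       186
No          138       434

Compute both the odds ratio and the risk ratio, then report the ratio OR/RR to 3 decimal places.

4.139

Reading the table with exposure as columns: a = 678 (PPI user, case), b = 138 (PPI user, non-case), c = 186 (Non-user, case), d = 434.
OR = (678·434)/(138·186) = 294252/25668 = 11.46377
Risk in exposed = 678/816 = 0.83088; risk in unexposed = 186/620 = 0.30000; RR = 2.76961
OR/RR = 11.46377 / 2.76961 = 4.13913
The outcome is not rare, so the OR lies further from 1 than the RR.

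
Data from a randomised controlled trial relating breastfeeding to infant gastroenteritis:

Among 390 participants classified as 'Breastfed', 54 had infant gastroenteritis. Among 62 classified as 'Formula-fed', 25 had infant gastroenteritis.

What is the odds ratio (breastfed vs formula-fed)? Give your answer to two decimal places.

From the description: a = 54, b = 336, c = 25, d = 37.
OR = (a·d)/(b·c) = (54 × 37) / (336 × 25) = 1998 / 8400 = 0.23786
Exposure is associated with lower odds of infant gastroenteritis (OR = 0.24 < 1).

0.24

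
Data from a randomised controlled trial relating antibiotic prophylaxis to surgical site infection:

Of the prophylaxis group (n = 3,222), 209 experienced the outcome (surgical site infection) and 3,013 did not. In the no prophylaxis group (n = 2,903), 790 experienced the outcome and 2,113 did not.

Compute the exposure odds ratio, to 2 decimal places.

0.19

From the description: a = 209, b = 3013, c = 790, d = 2113.
OR = (a·d)/(b·c) = (209 × 2113) / (3013 × 790) = 441617 / 2380270 = 0.18553
Exposure is associated with lower odds of surgical site infection (OR = 0.19 < 1).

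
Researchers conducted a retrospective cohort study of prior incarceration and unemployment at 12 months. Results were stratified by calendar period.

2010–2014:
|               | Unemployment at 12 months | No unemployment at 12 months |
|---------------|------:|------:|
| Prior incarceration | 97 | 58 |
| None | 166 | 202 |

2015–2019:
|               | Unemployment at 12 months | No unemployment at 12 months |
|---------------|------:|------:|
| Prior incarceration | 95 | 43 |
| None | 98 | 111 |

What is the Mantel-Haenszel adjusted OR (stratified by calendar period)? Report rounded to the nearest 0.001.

OR_MH = Σ(aᵢdᵢ/nᵢ) / Σ(bᵢcᵢ/nᵢ), where nᵢ is the stratum total.
Stratum 1 (2010–2014): n = 523; a·d/n = 97·202/523 = 37.4646; b·c/n = 58·166/523 = 18.4092
Stratum 2 (2015–2019): n = 347; a·d/n = 95·111/347 = 30.3890; b·c/n = 43·98/347 = 12.1441
OR_MH = (37.4646 + 30.3890) / (18.4092 + 12.1441) = 67.8537 / 30.5533 = 2.22083

2.221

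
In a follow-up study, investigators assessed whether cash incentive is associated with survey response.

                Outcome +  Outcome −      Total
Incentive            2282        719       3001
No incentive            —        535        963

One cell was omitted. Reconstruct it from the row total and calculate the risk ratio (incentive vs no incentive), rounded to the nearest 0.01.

The missing cell is in the unexposed row: 963 − 535 = 428.
So a = 2282, b = 719, c = 428, d = 535.
RR = [a/(a+b)] / [c/(c+d)] = (2282/3001) / (428/963) = 0.76041/0.44444 = 1.71093

1.71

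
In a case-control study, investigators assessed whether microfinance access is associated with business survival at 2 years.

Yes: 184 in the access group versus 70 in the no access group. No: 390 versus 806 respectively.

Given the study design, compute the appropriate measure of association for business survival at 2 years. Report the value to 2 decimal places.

5.43

From the description: a = 184, b = 390, c = 70, d = 806.
This is a case-control study: participants were sampled on outcome status, so risks in the source population cannot be estimated directly — relative risk is not valid here. The odds ratio is the appropriate measure.
OR = (a·d)/(b·c) = (184 × 806) / (390 × 70) = 148304 / 27300 = 5.43238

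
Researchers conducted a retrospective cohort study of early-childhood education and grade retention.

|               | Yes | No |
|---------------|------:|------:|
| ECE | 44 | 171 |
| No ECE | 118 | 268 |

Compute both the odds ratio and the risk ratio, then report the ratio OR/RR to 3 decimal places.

Cells: a = 44, b = 171, c = 118, d = 268.
OR = (44·268)/(171·118) = 11792/20178 = 0.58440
Risk in exposed = 44/215 = 0.20465; risk in unexposed = 118/386 = 0.30570; RR = 0.66945
OR/RR = 0.58440 / 0.66945 = 0.87295
The outcome is not rare, so the OR lies further from 1 than the RR.

0.873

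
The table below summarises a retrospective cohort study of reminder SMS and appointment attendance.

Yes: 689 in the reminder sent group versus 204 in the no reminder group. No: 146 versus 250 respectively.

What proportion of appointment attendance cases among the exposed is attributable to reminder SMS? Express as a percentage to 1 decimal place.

45.5

From the description: a = 689, b = 146, c = 204, d = 250.
Risk in exposed = 689/835 = 0.82515; risk in unexposed = 204/454 = 0.44934.
RR = 0.82515/0.44934 = 1.83636
AR% = (RR − 1)/RR × 100 = (1.83636 − 1)/1.83636 × 100 = 45.5445%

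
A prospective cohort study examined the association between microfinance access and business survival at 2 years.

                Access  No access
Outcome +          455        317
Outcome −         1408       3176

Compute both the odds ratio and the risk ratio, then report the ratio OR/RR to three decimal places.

1.203

Reading the table with exposure as columns: a = 455 (Access, case), b = 1408 (Access, non-case), c = 317 (No access, case), d = 3176.
OR = (455·3176)/(1408·317) = 1445080/446336 = 3.23765
Risk in exposed = 455/1863 = 0.24423; risk in unexposed = 317/3493 = 0.09075; RR = 2.69115
OR/RR = 3.23765 / 2.69115 = 1.20307
The outcome is not rare, so the OR lies further from 1 than the RR.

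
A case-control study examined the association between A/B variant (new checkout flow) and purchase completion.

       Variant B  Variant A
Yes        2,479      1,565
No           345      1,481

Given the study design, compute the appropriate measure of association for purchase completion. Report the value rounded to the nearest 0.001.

Reading the table with exposure as columns: a = 2479 (Variant B, case), b = 345 (Variant B, non-case), c = 1565 (Variant A, case), d = 1481.
This is a case-control study: participants were sampled on outcome status, so risks in the source population cannot be estimated directly — relative risk is not valid here. The odds ratio is the appropriate measure.
OR = (a·d)/(b·c) = (2479 × 1481) / (345 × 1565) = 3671399 / 539925 = 6.79983

6.800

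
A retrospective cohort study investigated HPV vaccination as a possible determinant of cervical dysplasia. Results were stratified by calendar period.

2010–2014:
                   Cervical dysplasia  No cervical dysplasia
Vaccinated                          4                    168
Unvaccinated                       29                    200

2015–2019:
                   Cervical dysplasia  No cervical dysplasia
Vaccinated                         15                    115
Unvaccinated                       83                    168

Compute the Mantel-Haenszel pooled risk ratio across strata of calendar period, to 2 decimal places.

0.30

RR_MH = Σ(aᵢ·n₀ᵢ/nᵢ) / Σ(cᵢ·n₁ᵢ/nᵢ), with n₁ᵢ = aᵢ+bᵢ (exposed), n₀ᵢ = cᵢ+dᵢ (unexposed), nᵢ = n₁ᵢ+n₀ᵢ.
Stratum 1 (2010–2014): n₁ = 172, n₀ = 229, n = 401; a·n₀/n = 4·229/401 = 2.2843; c·n₁/n = 29·172/401 = 12.4389
Stratum 2 (2015–2019): n₁ = 130, n₀ = 251, n = 381; a·n₀/n = 15·251/381 = 9.8819; c·n₁/n = 83·130/381 = 28.3202
RR_MH = (2.2843 + 9.8819) / (12.4389 + 28.3202) = 12.1662 / 40.7591 = 0.29849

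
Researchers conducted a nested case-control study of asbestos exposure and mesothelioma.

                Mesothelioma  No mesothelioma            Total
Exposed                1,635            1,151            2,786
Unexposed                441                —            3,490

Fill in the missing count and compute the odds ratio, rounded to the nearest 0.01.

The missing cell is in the unexposed row: 3490 − 441 = 3049.
So a = 1635, b = 1151, c = 441, d = 3049.
OR = (a·d)/(b·c) = (1635 × 3049) / (1151 × 441) = 4985115 / 507591 = 9.82113

9.82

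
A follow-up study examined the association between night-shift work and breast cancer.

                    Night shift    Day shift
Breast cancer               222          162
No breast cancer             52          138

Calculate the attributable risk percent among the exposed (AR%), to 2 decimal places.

Reading the table with exposure as columns: a = 222 (Night shift, case), b = 52 (Night shift, non-case), c = 162 (Day shift, case), d = 138.
Risk in exposed = 222/274 = 0.81022; risk in unexposed = 162/300 = 0.54000.
RR = 0.81022/0.54000 = 1.50041
AR% = (RR − 1)/RR × 100 = (1.50041 − 1)/1.50041 × 100 = 33.3514%

33.35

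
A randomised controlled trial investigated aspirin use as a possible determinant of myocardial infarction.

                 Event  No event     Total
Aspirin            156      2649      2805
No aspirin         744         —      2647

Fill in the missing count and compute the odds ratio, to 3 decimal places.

0.151

The missing cell is in the unexposed row: 2647 − 744 = 1903.
So a = 156, b = 2649, c = 744, d = 1903.
OR = (a·d)/(b·c) = (156 × 1903) / (2649 × 744) = 296868 / 1970856 = 0.15063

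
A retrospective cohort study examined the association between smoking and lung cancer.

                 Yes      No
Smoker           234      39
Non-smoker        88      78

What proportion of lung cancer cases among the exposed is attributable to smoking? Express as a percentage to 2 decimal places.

38.15

Cells: a = 234, b = 39, c = 88, d = 78.
Risk in exposed = 234/273 = 0.85714; risk in unexposed = 88/166 = 0.53012.
RR = 0.85714/0.53012 = 1.61688
AR% = (RR − 1)/RR × 100 = (1.61688 − 1)/1.61688 × 100 = 38.1526%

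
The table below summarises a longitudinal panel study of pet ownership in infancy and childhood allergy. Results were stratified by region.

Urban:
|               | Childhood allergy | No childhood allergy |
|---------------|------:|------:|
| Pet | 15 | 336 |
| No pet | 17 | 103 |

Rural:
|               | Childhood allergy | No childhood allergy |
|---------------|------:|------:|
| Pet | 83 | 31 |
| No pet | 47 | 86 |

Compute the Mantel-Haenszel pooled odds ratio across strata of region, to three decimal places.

OR_MH = Σ(aᵢdᵢ/nᵢ) / Σ(bᵢcᵢ/nᵢ), where nᵢ is the stratum total.
Stratum 1 (Urban): n = 471; a·d/n = 15·103/471 = 3.2803; b·c/n = 336·17/471 = 12.1274
Stratum 2 (Rural): n = 247; a·d/n = 83·86/247 = 28.8988; b·c/n = 31·47/247 = 5.8988
OR_MH = (3.2803 + 28.8988) / (12.1274 + 5.8988) = 32.1790 / 18.0262 = 1.78513

1.785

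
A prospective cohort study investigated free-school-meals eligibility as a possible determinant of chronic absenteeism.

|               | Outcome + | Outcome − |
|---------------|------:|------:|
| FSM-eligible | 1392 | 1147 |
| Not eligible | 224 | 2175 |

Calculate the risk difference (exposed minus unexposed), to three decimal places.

0.455

Cells: a = 1392, b = 1147, c = 224, d = 2175.
Risk in exposed = 1392/2539 = 0.548247; risk in unexposed = 224/2399 = 0.093372.
Risk difference = 0.548247 − 0.093372 = 0.454875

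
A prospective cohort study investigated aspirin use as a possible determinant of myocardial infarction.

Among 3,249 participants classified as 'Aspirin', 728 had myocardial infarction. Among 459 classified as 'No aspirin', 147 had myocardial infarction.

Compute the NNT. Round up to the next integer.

11

Risk in treated group = 728/3249 = 0.22407; risk in control = 147/459 = 0.32026.
Absolute risk reduction = 0.32026 − 0.22407 = 0.09619
NNT = 1 / ARR = 1 / 0.09619 = 10.396 → round up → 11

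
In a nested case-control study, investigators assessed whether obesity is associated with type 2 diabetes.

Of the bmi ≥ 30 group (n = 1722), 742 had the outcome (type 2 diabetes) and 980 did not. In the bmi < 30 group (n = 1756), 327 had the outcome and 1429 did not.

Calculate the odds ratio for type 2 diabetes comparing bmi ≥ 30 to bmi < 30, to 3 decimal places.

From the description: a = 742, b = 980, c = 327, d = 1429.
OR = (a·d)/(b·c) = (742 × 1429) / (980 × 327) = 1060318 / 320460 = 3.30874
The odds of type 2 diabetes are about 3.31 times as high in the bmi ≥ 30 group.

3.309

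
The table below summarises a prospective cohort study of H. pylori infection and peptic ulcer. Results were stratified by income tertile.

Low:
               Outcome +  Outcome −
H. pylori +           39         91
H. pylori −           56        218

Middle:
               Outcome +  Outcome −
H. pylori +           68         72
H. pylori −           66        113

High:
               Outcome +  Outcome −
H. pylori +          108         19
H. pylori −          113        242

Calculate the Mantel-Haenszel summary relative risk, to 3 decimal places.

RR_MH = Σ(aᵢ·n₀ᵢ/nᵢ) / Σ(cᵢ·n₁ᵢ/nᵢ), with n₁ᵢ = aᵢ+bᵢ (exposed), n₀ᵢ = cᵢ+dᵢ (unexposed), nᵢ = n₁ᵢ+n₀ᵢ.
Stratum 1 (Low): n₁ = 130, n₀ = 274, n = 404; a·n₀/n = 39·274/404 = 26.4505; c·n₁/n = 56·130/404 = 18.0198
Stratum 2 (Middle): n₁ = 140, n₀ = 179, n = 319; a·n₀/n = 68·179/319 = 38.1567; c·n₁/n = 66·140/319 = 28.9655
Stratum 3 (High): n₁ = 127, n₀ = 355, n = 482; a·n₀/n = 108·355/482 = 79.5436; c·n₁/n = 113·127/482 = 29.7739
RR_MH = (26.4505 + 38.1567 + 79.5436) / (18.0198 + 28.9655 + 29.7739) = 144.1508 / 76.7592 = 1.87796

1.878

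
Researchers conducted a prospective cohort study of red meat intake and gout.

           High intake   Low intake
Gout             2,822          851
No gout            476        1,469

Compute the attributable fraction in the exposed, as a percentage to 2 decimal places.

57.13

Reading the table with exposure as columns: a = 2822 (High intake, case), b = 476 (High intake, non-case), c = 851 (Low intake, case), d = 1469.
Risk in exposed = 2822/3298 = 0.85567; risk in unexposed = 851/2320 = 0.36681.
RR = 0.85567/0.36681 = 2.33273
AR% = (RR − 1)/RR × 100 = (2.33273 − 1)/2.33273 × 100 = 57.1318%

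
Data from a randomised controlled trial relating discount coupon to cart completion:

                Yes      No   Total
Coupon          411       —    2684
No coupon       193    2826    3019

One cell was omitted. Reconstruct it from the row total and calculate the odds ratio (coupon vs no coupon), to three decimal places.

The missing cell is in the exposed row: 2684 − 411 = 2273.
So a = 411, b = 2273, c = 193, d = 2826.
OR = (a·d)/(b·c) = (411 × 2826) / (2273 × 193) = 1161486 / 438689 = 2.64763

2.648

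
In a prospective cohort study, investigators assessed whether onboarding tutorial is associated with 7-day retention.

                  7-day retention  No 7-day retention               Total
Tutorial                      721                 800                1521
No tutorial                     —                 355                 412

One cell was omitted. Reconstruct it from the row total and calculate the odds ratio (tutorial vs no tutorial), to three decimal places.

5.613

The missing cell is in the unexposed row: 412 − 355 = 57.
So a = 721, b = 800, c = 57, d = 355.
OR = (a·d)/(b·c) = (721 × 355) / (800 × 57) = 255955 / 45600 = 5.61305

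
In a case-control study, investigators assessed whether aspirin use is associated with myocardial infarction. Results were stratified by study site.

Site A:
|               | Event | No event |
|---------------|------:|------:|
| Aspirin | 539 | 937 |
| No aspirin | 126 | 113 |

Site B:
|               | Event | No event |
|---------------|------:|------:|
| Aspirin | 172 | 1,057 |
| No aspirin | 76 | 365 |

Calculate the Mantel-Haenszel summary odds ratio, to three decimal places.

0.625

OR_MH = Σ(aᵢdᵢ/nᵢ) / Σ(bᵢcᵢ/nᵢ), where nᵢ is the stratum total.
Stratum 1 (Site A): n = 1715; a·d/n = 539·113/1715 = 35.5143; b·c/n = 937·126/1715 = 68.8408
Stratum 2 (Site B): n = 1670; a·d/n = 172·365/1670 = 37.5928; b·c/n = 1057·76/1670 = 48.1030
OR_MH = (35.5143 + 37.5928) / (68.8408 + 48.1030) = 73.1071 / 116.9438 = 0.62515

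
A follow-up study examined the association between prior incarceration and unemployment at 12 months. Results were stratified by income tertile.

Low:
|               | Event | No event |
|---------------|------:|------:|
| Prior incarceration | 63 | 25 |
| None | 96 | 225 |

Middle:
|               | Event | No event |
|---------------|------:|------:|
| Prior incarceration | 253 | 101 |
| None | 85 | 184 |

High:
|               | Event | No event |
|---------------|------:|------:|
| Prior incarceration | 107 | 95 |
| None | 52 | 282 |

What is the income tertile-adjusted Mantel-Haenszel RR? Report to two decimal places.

2.54

RR_MH = Σ(aᵢ·n₀ᵢ/nᵢ) / Σ(cᵢ·n₁ᵢ/nᵢ), with n₁ᵢ = aᵢ+bᵢ (exposed), n₀ᵢ = cᵢ+dᵢ (unexposed), nᵢ = n₁ᵢ+n₀ᵢ.
Stratum 1 (Low): n₁ = 88, n₀ = 321, n = 409; a·n₀/n = 63·321/409 = 49.4450; c·n₁/n = 96·88/409 = 20.6553
Stratum 2 (Middle): n₁ = 354, n₀ = 269, n = 623; a·n₀/n = 253·269/623 = 109.2408; c·n₁/n = 85·354/623 = 48.2986
Stratum 3 (High): n₁ = 202, n₀ = 334, n = 536; a·n₀/n = 107·334/536 = 66.6754; c·n₁/n = 52·202/536 = 19.5970
RR_MH = (49.4450 + 109.2408 + 66.6754) / (20.6553 + 48.2986 + 19.5970) = 225.3611 / 88.5508 = 2.54499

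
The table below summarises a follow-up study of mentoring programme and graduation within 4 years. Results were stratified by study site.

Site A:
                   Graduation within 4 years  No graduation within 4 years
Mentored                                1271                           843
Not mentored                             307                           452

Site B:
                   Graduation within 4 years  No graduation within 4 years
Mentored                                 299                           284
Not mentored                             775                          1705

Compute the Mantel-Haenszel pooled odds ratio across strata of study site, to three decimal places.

OR_MH = Σ(aᵢdᵢ/nᵢ) / Σ(bᵢcᵢ/nᵢ), where nᵢ is the stratum total.
Stratum 1 (Site A): n = 2873; a·d/n = 1271·452/2873 = 199.9624; b·c/n = 843·307/2873 = 90.0804
Stratum 2 (Site B): n = 3063; a·d/n = 299·1705/3063 = 166.4365; b·c/n = 284·775/3063 = 71.8577
OR_MH = (199.9624 + 166.4365) / (90.0804 + 71.8577) = 366.3989 / 161.9381 = 2.26259

2.263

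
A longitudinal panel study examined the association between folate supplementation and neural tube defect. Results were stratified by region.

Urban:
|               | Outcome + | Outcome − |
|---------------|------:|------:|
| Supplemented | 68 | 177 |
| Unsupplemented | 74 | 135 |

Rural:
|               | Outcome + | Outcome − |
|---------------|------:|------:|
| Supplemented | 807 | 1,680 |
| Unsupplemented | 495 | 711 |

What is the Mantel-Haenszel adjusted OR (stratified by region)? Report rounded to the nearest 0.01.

OR_MH = Σ(aᵢdᵢ/nᵢ) / Σ(bᵢcᵢ/nᵢ), where nᵢ is the stratum total.
Stratum 1 (Urban): n = 454; a·d/n = 68·135/454 = 20.2203; b·c/n = 177·74/454 = 28.8502
Stratum 2 (Rural): n = 3693; a·d/n = 807·711/3693 = 155.3688; b·c/n = 1680·495/3693 = 225.1828
OR_MH = (20.2203 + 155.3688) / (28.8502 + 225.1828) = 175.5891 / 254.0330 = 0.69121

0.69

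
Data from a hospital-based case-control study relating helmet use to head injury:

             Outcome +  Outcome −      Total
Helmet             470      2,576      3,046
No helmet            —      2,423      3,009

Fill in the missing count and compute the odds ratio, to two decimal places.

0.75

The missing cell is in the unexposed row: 3009 − 2423 = 586.
So a = 470, b = 2576, c = 586, d = 2423.
OR = (a·d)/(b·c) = (470 × 2423) / (2576 × 586) = 1138810 / 1509536 = 0.75441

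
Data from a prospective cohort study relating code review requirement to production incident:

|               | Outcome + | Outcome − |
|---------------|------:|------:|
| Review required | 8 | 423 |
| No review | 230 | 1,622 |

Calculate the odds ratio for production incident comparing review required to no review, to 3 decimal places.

0.133

Cells: a = 8, b = 423, c = 230, d = 1622.
OR = (a·d)/(b·c) = (8 × 1622) / (423 × 230) = 12976 / 97290 = 0.13337
Exposure is associated with lower odds of production incident (OR = 0.13 < 1).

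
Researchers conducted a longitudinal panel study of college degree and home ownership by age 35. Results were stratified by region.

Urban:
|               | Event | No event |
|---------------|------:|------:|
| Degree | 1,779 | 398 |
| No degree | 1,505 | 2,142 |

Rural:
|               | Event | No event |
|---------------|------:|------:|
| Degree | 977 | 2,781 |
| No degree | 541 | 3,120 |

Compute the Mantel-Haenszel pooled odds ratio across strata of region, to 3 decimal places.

3.485

OR_MH = Σ(aᵢdᵢ/nᵢ) / Σ(bᵢcᵢ/nᵢ), where nᵢ is the stratum total.
Stratum 1 (Urban): n = 5824; a·d/n = 1779·2142/5824 = 654.2957; b·c/n = 398·1505/5824 = 102.8486
Stratum 2 (Rural): n = 7419; a·d/n = 977·3120/7419 = 410.8694; b·c/n = 2781·541/7419 = 202.7930
OR_MH = (654.2957 + 410.8694) / (102.8486 + 202.7930) = 1065.1651 / 305.6415 = 3.48501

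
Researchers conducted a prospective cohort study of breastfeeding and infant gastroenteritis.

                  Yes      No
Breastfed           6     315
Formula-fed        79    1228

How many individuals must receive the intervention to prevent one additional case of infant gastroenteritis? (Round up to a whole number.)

24

Risk in treated group = 6/321 = 0.01869; risk in control = 79/1307 = 0.06044.
Absolute risk reduction = 0.06044 − 0.01869 = 0.04175
NNT = 1 / ARR = 1 / 0.04175 = 23.951 → round up → 24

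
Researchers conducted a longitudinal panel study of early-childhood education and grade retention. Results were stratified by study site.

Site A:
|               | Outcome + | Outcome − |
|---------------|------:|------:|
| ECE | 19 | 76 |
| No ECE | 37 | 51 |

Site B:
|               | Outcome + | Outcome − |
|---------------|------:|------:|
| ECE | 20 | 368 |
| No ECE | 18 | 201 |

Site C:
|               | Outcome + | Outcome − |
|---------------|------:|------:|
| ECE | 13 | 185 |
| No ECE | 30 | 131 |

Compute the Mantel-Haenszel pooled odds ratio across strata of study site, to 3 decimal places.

0.399

OR_MH = Σ(aᵢdᵢ/nᵢ) / Σ(bᵢcᵢ/nᵢ), where nᵢ is the stratum total.
Stratum 1 (Site A): n = 183; a·d/n = 19·51/183 = 5.2951; b·c/n = 76·37/183 = 15.3661
Stratum 2 (Site B): n = 607; a·d/n = 20·201/607 = 6.6227; b·c/n = 368·18/607 = 10.9127
Stratum 3 (Site C): n = 359; a·d/n = 13·131/359 = 4.7437; b·c/n = 185·30/359 = 15.4596
OR_MH = (5.2951 + 6.6227 + 4.7437) / (15.3661 + 10.9127 + 15.4596) = 16.6615 / 41.7384 = 0.39919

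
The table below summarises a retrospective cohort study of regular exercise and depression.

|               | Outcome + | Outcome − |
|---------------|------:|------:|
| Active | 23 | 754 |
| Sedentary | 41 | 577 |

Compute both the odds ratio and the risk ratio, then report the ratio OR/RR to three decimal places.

0.962

Cells: a = 23, b = 754, c = 41, d = 577.
OR = (23·577)/(754·41) = 13271/30914 = 0.42929
Risk in exposed = 23/777 = 0.02960; risk in unexposed = 41/618 = 0.06634; RR = 0.44618
OR/RR = 0.42929 / 0.44618 = 0.96214
The outcome is rare in both groups, so OR ≈ RR (ratio near 1).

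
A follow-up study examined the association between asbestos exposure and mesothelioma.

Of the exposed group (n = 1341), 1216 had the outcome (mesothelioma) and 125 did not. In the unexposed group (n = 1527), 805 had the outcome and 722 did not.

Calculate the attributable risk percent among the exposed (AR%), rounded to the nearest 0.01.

From the description: a = 1216, b = 125, c = 805, d = 722.
Risk in exposed = 1216/1341 = 0.90679; risk in unexposed = 805/1527 = 0.52718.
RR = 0.90679/0.52718 = 1.72008
AR% = (RR − 1)/RR × 100 = (1.72008 − 1)/1.72008 × 100 = 41.8631%

41.86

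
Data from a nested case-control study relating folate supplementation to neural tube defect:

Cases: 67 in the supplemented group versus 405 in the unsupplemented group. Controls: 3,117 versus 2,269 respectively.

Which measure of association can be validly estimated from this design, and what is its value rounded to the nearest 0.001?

From the description: a = 67, b = 3117, c = 405, d = 2269.
This is a nested case-control study: participants were sampled on outcome status, so risks in the source population cannot be estimated directly — relative risk is not valid here. The odds ratio is the appropriate measure.
OR = (a·d)/(b·c) = (67 × 2269) / (3117 × 405) = 152023 / 1262385 = 0.12043

0.120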